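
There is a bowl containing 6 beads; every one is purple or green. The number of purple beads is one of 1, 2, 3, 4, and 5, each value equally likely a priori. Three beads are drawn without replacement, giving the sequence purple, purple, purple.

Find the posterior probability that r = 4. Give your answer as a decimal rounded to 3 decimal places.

The likelihood of the observed sequence under each hypothesis: P(data | r = 1) = (1/6)(0/5) = 0; P(data | r = 2) = (2/6)(1/5)(0/4) = 0; P(data | r = 3) = (3/6)(2/5)(1/4) = 1/20; P(data | r = 4) = (4/6)(3/5)(2/4) = 1/5; P(data | r = 5) = (5/6)(4/5)(3/4) = 1/2.
Weighting by the prior gives 1/5 · 0 = 0, 1/5 · 0 = 0, 1/5 · 1/20 = 1/100, 1/5 · 1/5 = 1/25, 1/5 · 1/2 = 1/10; these sum to 3/20.
Hence P(r = 4 | data) = (1/25) / (3/20) = 4/15.

0.267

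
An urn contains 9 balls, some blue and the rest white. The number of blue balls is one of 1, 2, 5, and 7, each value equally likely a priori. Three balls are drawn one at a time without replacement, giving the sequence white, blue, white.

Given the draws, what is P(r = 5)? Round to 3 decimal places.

0.280

Under each hypothesis, the probability of the observed sequence is: P(data | r = 1) = (8/9)(1/8)(7/7) = 0.11111; P(data | r = 2) = (7/9)(2/8)(6/7) = 0.16667; P(data | r = 5) = (4/9)(5/8)(3/7) = 0.11905; P(data | r = 7) = (2/9)(7/8)(1/7) = 0.027778.
Multiplying each by its prior: 1/4 · 0.11111 = 0.027778, 1/4 · 0.16667 = 0.041667, 1/4 · 0.11905 = 0.029762, 1/4 · 0.027778 = 0.0069444; with total 0.10615.
Therefore the posterior P(r = 5 | data) = (0.029762) / (0.10615) = 0.28037.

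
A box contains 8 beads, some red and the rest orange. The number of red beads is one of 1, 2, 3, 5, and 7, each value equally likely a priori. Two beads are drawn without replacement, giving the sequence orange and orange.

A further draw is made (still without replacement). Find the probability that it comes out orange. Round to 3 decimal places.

For each hypothesis, P(data | H) works out to: P(data | r = 1) = (7/8)(6/7) = 3/4; P(data | r = 2) = (6/8)(5/7) = 15/28; P(data | r = 3) = (5/8)(4/7) = 5/14; P(data | r = 5) = (3/8)(2/7) = 3/28; P(data | r = 7) = (1/8)(0/7) = 0.
Multiplying each by its prior: 1/5 · 3/4 = 3/20, 1/5 · 15/28 = 3/28, 1/5 · 5/14 = 1/14, 1/5 · 3/28 = 3/140, 1/5 · 0 = 0; with total 7/20.
The posterior is then P(r = 1 | data) = 3/7, P(r = 2 | data) = 15/49, P(r = 3 | data) = 10/49, P(r = 5 | data) = 3/49, P(r = 7 | data) = 0.
So P(orange next | data) = Σ P(orange next | H) P(H | data) = (5/6)(3/7) + (2/3)(15/49) + (1/2)(10/49) + (1/6)(3/49) = 33/49.

0.673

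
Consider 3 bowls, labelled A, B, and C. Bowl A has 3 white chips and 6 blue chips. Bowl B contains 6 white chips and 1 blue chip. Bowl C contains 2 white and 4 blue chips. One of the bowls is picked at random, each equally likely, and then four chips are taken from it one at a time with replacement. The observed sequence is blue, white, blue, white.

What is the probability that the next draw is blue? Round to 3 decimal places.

Under each hypothesis, the probability of the observed sequence is: P(data | bowl A) = (6/9)(3/9)(6/9)(3/9) = 0.049383; P(data | bowl B) = (1/7)(6/7)(1/7)(6/7) = 0.014994; P(data | bowl C) = (4/6)(2/6)(4/6)(2/6) = 0.049383.
The prior-weighted likelihoods are 1/3 · 0.049383 = 0.016461, 1/3 · 0.014994 = 0.0049979, 1/3 · 0.049383 = 0.016461; these sum to 0.03792.
The posterior is then P(bowl A | data) = 0.4341, P(bowl B | data) = 0.1318, P(bowl C | data) = 0.4341.
The predictive probability is P(blue next | data) = (2/3)(0.4341) + (1/7)(0.1318) + (2/3)(0.4341) = 0.59763.

0.598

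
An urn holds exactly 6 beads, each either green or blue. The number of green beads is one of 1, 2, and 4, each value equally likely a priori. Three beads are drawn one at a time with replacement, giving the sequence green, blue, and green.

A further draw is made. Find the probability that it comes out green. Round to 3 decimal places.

0.519

The likelihood of the observed sequence under each hypothesis: P(data | r = 1) = (1/6)(5/6)(1/6) = 5/216; P(data | r = 2) = (2/6)(4/6)(2/6) = 2/27; P(data | r = 4) = (4/6)(2/6)(4/6) = 4/27.
The prior-weighted likelihoods are 1/3 · 5/216 = 5/648, 1/3 · 2/27 = 2/81, 1/3 · 4/27 = 4/81; these sum to 53/648.
Dividing through by the total gives posterior P(r = 1 | data) = 5/53, P(r = 2 | data) = 16/53, P(r = 4 | data) = 32/53.
So P(green next | data) = Σ P(green next | H) P(H | data) = (1/6)(5/53) + (1/3)(16/53) + (2/3)(32/53) = 55/106.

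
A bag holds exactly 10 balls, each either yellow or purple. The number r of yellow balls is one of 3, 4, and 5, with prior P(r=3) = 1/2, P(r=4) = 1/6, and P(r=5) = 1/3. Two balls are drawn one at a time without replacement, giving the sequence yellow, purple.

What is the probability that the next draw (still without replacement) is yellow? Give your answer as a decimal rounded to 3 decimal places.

0.363

The likelihood of the observed sequence under each hypothesis: P(data | r = 3) = (3/10)(7/9) = 7/30; P(data | r = 4) = (4/10)(6/9) = 4/15; P(data | r = 5) = (5/10)(5/9) = 5/18.
Multiplying each by its prior: 1/2 · 7/30 = 7/60, 1/6 · 4/15 = 2/45, 1/3 · 5/18 = 5/54; with total 137/540.
Normalising, the posterior is P(r = 3 | data) = 63/137, P(r = 4 | data) = 24/137, P(r = 5 | data) = 50/137.
Averaging over the posterior, P(yellow next | data) = (1/4)(63/137) + (3/8)(24/137) + (1/2)(50/137) = 199/548.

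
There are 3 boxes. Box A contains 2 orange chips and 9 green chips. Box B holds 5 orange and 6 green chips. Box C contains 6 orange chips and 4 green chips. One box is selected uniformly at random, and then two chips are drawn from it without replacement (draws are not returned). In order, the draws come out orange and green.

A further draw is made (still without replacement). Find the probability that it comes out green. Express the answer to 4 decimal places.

Under each hypothesis, the probability of the observed sequence is: P(data | box A) = (2/11)(9/10) = 9/55; P(data | box B) = (5/11)(6/10) = 3/11; P(data | box C) = (6/10)(4/9) = 4/15.
The prior-weighted likelihoods are 1/3 · 9/55 = 3/55, 1/3 · 3/11 = 1/11, 1/3 · 4/15 = 4/45; with total 116/495.
The posterior is then P(box A | data) = 27/116, P(box B | data) = 45/116, P(box C | data) = 11/29.
The predictive probability is P(green next | data) = (8/9)(27/116) + (5/9)(45/116) + (3/8)(11/29) = 131/232.

0.5647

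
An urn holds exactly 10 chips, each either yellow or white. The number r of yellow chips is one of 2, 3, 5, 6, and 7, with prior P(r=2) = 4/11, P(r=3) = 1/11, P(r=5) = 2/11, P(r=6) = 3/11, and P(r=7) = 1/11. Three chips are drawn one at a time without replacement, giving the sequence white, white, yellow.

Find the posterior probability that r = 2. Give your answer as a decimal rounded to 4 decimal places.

The likelihood of the observed sequence under each hypothesis: P(data | r = 2) = (8/10)(7/9)(2/8) = 0.15556; P(data | r = 3) = (7/10)(6/9)(3/8) = 0.175; P(data | r = 5) = (5/10)(4/9)(5/8) = 0.13889; P(data | r = 6) = (4/10)(3/9)(6/8) = 0.1; P(data | r = 7) = (3/10)(2/9)(7/8) = 0.058333.
The prior-weighted likelihoods are 4/11 · 0.15556 = 0.056566, 1/11 · 0.175 = 0.015909, 2/11 · 0.13889 = 0.025253, 3/11 · 0.1 = 0.027273, 1/11 · 0.058333 = 0.005303; summing to 0.1303.
Hence P(r = 2 | data) = (0.056566) / (0.1303) = 0.43411.

0.4341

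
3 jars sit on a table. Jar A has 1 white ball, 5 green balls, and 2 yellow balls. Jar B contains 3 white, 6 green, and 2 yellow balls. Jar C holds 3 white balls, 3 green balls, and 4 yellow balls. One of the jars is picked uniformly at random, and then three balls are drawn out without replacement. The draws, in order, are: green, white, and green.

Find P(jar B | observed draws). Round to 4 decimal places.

Compute the likelihood of the observed sequence for each case: P(data | jar A) = (5/8)(1/7)(4/6) = 0.059524; P(data | jar B) = (6/11)(3/10)(5/9) = 0.090909; P(data | jar C) = (3/10)(3/9)(2/8) = 0.025.
Multiplying each by its prior: 1/3 · 0.059524 = 0.019841, 1/3 · 0.090909 = 0.030303, 1/3 · 0.025 = 0.0083333; these sum to 0.058478.
So P(jar B | data) = (0.030303) / (0.058478) = 0.5182.

0.5182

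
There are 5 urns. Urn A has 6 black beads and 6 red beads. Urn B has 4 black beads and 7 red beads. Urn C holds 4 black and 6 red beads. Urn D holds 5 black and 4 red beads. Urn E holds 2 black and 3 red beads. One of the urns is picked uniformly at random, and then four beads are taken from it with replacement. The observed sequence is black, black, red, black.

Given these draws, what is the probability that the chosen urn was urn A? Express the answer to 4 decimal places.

0.2540

Compute the likelihood of the observed sequence for each case: P(data | urn A) = (6/12)(6/12)(6/12)(6/12) = 0.0625; P(data | urn B) = (4/11)(4/11)(7/11)(4/11) = 0.030599; P(data | urn C) = (4/10)(4/10)(6/10)(4/10) = 0.0384; P(data | urn D) = (5/9)(5/9)(4/9)(5/9) = 0.076208; P(data | urn E) = (2/5)(2/5)(3/5)(2/5) = 0.0384.
Multiplying each by its prior: 1/5 · 0.0625 = 0.0125, 1/5 · 0.030599 = 0.0061198, 1/5 · 0.0384 = 0.00768, 1/5 · 0.076208 = 0.015242, 1/5 · 0.0384 = 0.00768; these sum to 0.049221.
By Bayes' rule, P(urn A | data) = (0.0125) / (0.049221) = 0.25395.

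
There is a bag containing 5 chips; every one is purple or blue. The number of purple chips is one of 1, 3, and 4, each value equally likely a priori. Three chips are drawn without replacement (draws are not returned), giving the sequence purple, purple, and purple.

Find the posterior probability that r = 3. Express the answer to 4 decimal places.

0.2000

Compute the likelihood of the observed sequence for each case: P(data | r = 1) = (1/5)(0/4) = 0; P(data | r = 3) = (3/5)(2/4)(1/3) = 1/10; P(data | r = 4) = (4/5)(3/4)(2/3) = 2/5.
Multiplying each by its prior: 1/3 · 0 = 0, 1/3 · 1/10 = 1/30, 1/3 · 2/5 = 2/15; these sum to 1/6.
Hence P(r = 3 | data) = (1/30) / (1/6) = 1/5.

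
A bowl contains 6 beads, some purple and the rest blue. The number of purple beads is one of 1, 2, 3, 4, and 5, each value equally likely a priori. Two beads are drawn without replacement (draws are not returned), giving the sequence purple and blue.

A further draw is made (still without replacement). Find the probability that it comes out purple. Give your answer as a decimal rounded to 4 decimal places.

0.5000

Under each hypothesis, the probability of the observed sequence is: P(data | r = 1) = (1/6)(5/5) = 1/6; P(data | r = 2) = (2/6)(4/5) = 4/15; P(data | r = 3) = (3/6)(3/5) = 3/10; P(data | r = 4) = (4/6)(2/5) = 4/15; P(data | r = 5) = (5/6)(1/5) = 1/6.
Weighting by the prior gives 1/5 · 1/6 = 1/30, 1/5 · 4/15 = 4/75, 1/5 · 3/10 = 3/50, 1/5 · 4/15 = 4/75, 1/5 · 1/6 = 1/30; with total 7/30.
Dividing through by the total gives posterior P(r = 1 | data) = 1/7, P(r = 2 | data) = 8/35, P(r = 3 | data) = 9/35, P(r = 4 | data) = 8/35, P(r = 5 | data) = 1/7.
The predictive probability is P(purple next | data) = (0)(1/7) + (1/4)(8/35) + (1/2)(9/35) + (3/4)(8/35) + (1)(1/7) = 1/2.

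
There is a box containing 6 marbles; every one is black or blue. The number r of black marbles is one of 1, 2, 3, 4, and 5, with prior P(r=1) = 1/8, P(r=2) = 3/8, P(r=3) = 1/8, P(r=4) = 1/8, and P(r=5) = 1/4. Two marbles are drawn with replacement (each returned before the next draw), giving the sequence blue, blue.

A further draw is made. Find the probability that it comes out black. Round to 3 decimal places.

0.330

The likelihood of the observed sequence under each hypothesis: P(data | r = 1) = (5/6)(5/6) = 25/36; P(data | r = 2) = (4/6)(4/6) = 4/9; P(data | r = 3) = (3/6)(3/6) = 1/4; P(data | r = 4) = (2/6)(2/6) = 1/9; P(data | r = 5) = (1/6)(1/6) = 1/36.
Multiplying each by its prior: 1/8 · 25/36 = 25/288, 3/8 · 4/9 = 1/6, 1/8 · 1/4 = 1/32, 1/8 · 1/9 = 1/72, 1/4 · 1/36 = 1/144; these sum to 11/36.
The posterior is then P(r = 1 | data) = 25/88, P(r = 2 | data) = 6/11, P(r = 3 | data) = 9/88, P(r = 4 | data) = 1/22, P(r = 5 | data) = 1/44.
The predictive probability is P(black next | data) = (1/6)(25/88) + (1/3)(6/11) + (1/2)(9/88) + (2/3)(1/22) + (5/6)(1/44) = 29/88.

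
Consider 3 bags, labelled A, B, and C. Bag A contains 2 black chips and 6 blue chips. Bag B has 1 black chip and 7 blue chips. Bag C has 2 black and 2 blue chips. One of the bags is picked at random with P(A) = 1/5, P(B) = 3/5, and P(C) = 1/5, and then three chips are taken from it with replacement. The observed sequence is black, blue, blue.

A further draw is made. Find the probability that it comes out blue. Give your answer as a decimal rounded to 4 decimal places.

0.7584

For each hypothesis, P(data | H) works out to: P(data | bag A) = (2/8)(6/8)(6/8) = 0.14062; P(data | bag B) = (1/8)(7/8)(7/8) = 0.095703; P(data | bag C) = (2/4)(2/4)(2/4) = 0.125.
The prior-weighted likelihoods are 1/5 · 0.14062 = 0.028125, 3/5 · 0.095703 = 0.057422, 1/5 · 0.125 = 0.025; these sum to 0.11055.
Normalising, the posterior is P(bag A | data) = 0.25442, P(bag B | data) = 0.51943, P(bag C | data) = 0.22615.
Averaging over the posterior, P(blue next | data) = (3/4)(0.25442) + (7/8)(0.51943) + (1/2)(0.22615) = 0.75839.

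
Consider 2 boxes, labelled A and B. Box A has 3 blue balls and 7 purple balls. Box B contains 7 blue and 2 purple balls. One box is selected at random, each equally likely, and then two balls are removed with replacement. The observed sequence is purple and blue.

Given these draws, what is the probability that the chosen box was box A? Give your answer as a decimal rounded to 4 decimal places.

0.5485

The likelihood of the observed sequence under each hypothesis: P(data | box A) = (7/10)(3/10) = 0.21; P(data | box B) = (2/9)(7/9) = 0.17284.
Multiplying each by its prior: 1/2 · 0.21 = 0.105, 1/2 · 0.17284 = 0.08642; these sum to 0.19142.
Therefore the posterior P(box A | data) = (0.105) / (0.19142) = 0.54853.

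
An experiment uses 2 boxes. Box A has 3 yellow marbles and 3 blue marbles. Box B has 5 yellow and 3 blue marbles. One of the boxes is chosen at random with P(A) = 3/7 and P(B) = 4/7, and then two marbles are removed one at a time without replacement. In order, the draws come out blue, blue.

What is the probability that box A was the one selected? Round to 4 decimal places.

0.5833

Compute the likelihood of the observed sequence for each case: P(data | box A) = (3/6)(2/5) = 1/5; P(data | box B) = (3/8)(2/7) = 3/28.
Weighting by the prior gives 3/7 · 1/5 = 3/35, 4/7 · 3/28 = 3/49; with total 36/245.
Hence P(box A | data) = (3/35) / (36/245) = 7/12.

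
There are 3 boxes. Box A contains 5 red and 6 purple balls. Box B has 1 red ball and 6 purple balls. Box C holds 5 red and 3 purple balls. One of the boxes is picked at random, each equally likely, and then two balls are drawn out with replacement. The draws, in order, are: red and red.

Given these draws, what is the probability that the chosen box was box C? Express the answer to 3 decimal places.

The likelihood of the observed sequence under each hypothesis: P(data | box A) = (5/11)(5/11) = 0.20661; P(data | box B) = (1/7)(1/7) = 0.020408; P(data | box C) = (5/8)(5/8) = 0.39062.
Multiplying each by its prior: 1/3 · 0.20661 = 0.068871, 1/3 · 0.020408 = 0.0068027, 1/3 · 0.39062 = 0.13021; these sum to 0.20588.
So P(box C | data) = (0.13021) / (0.20588) = 0.63244.

0.632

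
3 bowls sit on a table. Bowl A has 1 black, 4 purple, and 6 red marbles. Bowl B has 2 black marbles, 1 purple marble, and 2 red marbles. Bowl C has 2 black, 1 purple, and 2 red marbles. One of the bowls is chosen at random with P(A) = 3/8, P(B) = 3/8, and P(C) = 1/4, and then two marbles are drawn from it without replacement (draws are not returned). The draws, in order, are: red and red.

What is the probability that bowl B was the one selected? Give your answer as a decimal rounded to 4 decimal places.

For each hypothesis, P(data | H) works out to: P(data | bowl A) = (6/11)(5/10) = 3/11; P(data | bowl B) = (2/5)(1/4) = 1/10; P(data | bowl C) = (2/5)(1/4) = 1/10.
Weighting by the prior gives 3/8 · 3/11 = 9/88, 3/8 · 1/10 = 3/80, 1/4 · 1/10 = 1/40; summing to 29/176.
Hence P(bowl B | data) = (3/80) / (29/176) = 33/145.

0.2276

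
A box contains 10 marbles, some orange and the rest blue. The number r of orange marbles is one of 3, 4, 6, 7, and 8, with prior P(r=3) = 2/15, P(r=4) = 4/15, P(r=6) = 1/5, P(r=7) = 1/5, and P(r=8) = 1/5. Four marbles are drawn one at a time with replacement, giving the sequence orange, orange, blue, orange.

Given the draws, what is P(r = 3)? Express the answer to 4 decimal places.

For each hypothesis, P(data | H) works out to: P(data | r = 3) = (3/10)(3/10)(7/10)(3/10) = 0.0189; P(data | r = 4) = (4/10)(4/10)(6/10)(4/10) = 0.0384; P(data | r = 6) = (6/10)(6/10)(4/10)(6/10) = 0.0864; P(data | r = 7) = (7/10)(7/10)(3/10)(7/10) = 0.1029; P(data | r = 8) = (8/10)(8/10)(2/10)(8/10) = 0.1024.
The prior-weighted likelihoods are 2/15 · 0.0189 = 0.00252, 4/15 · 0.0384 = 0.01024, 1/5 · 0.0864 = 0.01728, 1/5 · 0.1029 = 0.02058, 1/5 · 0.1024 = 0.02048; with total 0.0711.
So P(r = 3 | data) = (0.00252) / (0.0711) = 0.035443.

0.0354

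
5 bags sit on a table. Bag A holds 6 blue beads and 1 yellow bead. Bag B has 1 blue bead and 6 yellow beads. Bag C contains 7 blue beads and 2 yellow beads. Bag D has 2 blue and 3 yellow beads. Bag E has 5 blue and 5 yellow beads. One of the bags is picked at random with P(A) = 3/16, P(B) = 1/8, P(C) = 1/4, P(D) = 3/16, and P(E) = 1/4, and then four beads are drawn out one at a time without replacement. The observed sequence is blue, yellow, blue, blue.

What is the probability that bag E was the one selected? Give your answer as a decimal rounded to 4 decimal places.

Under each hypothesis, the probability of the observed sequence is: P(data | bag A) = (6/7)(1/6)(5/5)(4/4) = 1/7; P(data | bag B) = (1/7)(6/6)(0/5) = 0; P(data | bag C) = (7/9)(2/8)(6/7)(5/6) = 5/36; P(data | bag D) = (2/5)(3/4)(1/3)(0/2) = 0; P(data | bag E) = (5/10)(5/9)(4/8)(3/7) = 5/84.
The prior-weighted likelihoods are 3/16 · 1/7 = 3/112, 1/8 · 0 = 0, 1/4 · 5/36 = 5/144, 3/16 · 0 = 0, 1/4 · 5/84 = 5/336; with total 11/144.
Hence P(bag E | data) = (5/336) / (11/144) = 15/77.

0.1948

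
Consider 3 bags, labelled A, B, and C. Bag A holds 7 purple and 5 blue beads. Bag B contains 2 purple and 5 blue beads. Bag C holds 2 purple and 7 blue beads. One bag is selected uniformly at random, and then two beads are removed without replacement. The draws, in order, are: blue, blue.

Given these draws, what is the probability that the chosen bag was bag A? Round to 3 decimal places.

0.125

Compute the likelihood of the observed sequence for each case: P(data | bag A) = (5/12)(4/11) = 5/33; P(data | bag B) = (5/7)(4/6) = 10/21; P(data | bag C) = (7/9)(6/8) = 7/12.
Multiplying each by its prior: 1/3 · 5/33 = 5/99, 1/3 · 10/21 = 10/63, 1/3 · 7/12 = 7/36; with total 373/924.
So P(bag A | data) = (5/99) / (373/924) = 140/1119.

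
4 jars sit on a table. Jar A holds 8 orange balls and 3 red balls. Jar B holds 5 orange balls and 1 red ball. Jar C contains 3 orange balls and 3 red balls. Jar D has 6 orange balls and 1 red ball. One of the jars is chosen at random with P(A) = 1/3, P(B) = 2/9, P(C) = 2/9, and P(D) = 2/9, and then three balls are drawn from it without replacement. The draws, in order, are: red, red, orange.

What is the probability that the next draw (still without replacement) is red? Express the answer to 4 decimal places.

For each hypothesis, P(data | H) works out to: P(data | jar A) = (3/11)(2/10)(8/9) = 8/165; P(data | jar B) = (1/6)(0/5) = 0; P(data | jar C) = (3/6)(2/5)(3/4) = 3/20; P(data | jar D) = (1/7)(0/6) = 0.
Weighting by the prior gives 1/3 · 8/165 = 8/495, 2/9 · 0 = 0, 2/9 · 3/20 = 1/30, 2/9 · 0 = 0; with total 49/990.
The posterior is then P(jar A | data) = 16/49, P(jar B | data) = 0, P(jar C | data) = 33/49, P(jar D | data) = 0.
So P(red next | data) = Σ P(red next | H) P(H | data) = (1/8)(16/49) + (1/3)(33/49) = 13/49.

0.2653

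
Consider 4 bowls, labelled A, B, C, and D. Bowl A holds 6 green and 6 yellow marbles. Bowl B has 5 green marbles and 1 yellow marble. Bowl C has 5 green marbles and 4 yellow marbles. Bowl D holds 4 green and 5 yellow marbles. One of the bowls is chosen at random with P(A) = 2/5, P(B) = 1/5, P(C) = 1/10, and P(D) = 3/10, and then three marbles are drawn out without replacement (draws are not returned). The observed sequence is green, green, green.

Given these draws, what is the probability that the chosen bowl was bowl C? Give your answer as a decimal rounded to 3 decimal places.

0.073

Compute the likelihood of the observed sequence for each case: P(data | bowl A) = (6/12)(5/11)(4/10) = 0.090909; P(data | bowl B) = (5/6)(4/5)(3/4) = 0.5; P(data | bowl C) = (5/9)(4/8)(3/7) = 0.11905; P(data | bowl D) = (4/9)(3/8)(2/7) = 0.047619.
The prior-weighted likelihoods are 2/5 · 0.090909 = 0.036364, 1/5 · 0.5 = 0.1, 1/10 · 0.11905 = 0.011905, 3/10 · 0.047619 = 0.014286; with total 0.16255.
Hence P(bowl C | data) = (0.011905) / (0.16255) = 0.073236.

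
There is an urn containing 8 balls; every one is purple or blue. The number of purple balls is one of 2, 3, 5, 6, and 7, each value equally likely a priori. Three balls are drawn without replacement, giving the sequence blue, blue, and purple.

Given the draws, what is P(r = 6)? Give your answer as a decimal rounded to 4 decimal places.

0.0741

Compute the likelihood of the observed sequence for each case: P(data | r = 2) = (6/8)(5/7)(2/6) = 5/28; P(data | r = 3) = (5/8)(4/7)(3/6) = 5/28; P(data | r = 5) = (3/8)(2/7)(5/6) = 5/56; P(data | r = 6) = (2/8)(1/7)(6/6) = 1/28; P(data | r = 7) = (1/8)(0/7) = 0.
Multiplying each by its prior: 1/5 · 5/28 = 1/28, 1/5 · 5/28 = 1/28, 1/5 · 5/56 = 1/56, 1/5 · 1/28 = 1/140, 1/5 · 0 = 0; these sum to 27/280.
So P(r = 6 | data) = (1/140) / (27/280) = 2/27.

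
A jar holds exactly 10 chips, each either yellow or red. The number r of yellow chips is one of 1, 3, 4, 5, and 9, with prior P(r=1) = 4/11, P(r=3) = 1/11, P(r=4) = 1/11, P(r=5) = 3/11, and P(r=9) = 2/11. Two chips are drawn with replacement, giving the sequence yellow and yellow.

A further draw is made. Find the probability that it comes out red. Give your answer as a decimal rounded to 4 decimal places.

0.2752

Under each hypothesis, the probability of the observed sequence is: P(data | r = 1) = (1/10)(1/10) = 0.01; P(data | r = 3) = (3/10)(3/10) = 0.09; P(data | r = 4) = (4/10)(4/10) = 0.16; P(data | r = 5) = (5/10)(5/10) = 0.25; P(data | r = 9) = (9/10)(9/10) = 0.81.
Weighting by the prior gives 4/11 · 0.01 = 0.0036364, 1/11 · 0.09 = 0.0081818, 1/11 · 0.16 = 0.014545, 3/11 · 0.25 = 0.068182, 2/11 · 0.81 = 0.14727; summing to 0.24182.
The posterior is then P(r = 1 | data) = 0.015038, P(r = 3 | data) = 0.033835, P(r = 4 | data) = 0.06015, P(r = 5 | data) = 0.28195, P(r = 9 | data) = 0.60902.
Averaging over the posterior, P(red next | data) = (9/10)(0.015038) + (7/10)(0.033835) + (3/5)(0.06015) + (1/2)(0.28195) + (1/10)(0.60902) = 0.27519.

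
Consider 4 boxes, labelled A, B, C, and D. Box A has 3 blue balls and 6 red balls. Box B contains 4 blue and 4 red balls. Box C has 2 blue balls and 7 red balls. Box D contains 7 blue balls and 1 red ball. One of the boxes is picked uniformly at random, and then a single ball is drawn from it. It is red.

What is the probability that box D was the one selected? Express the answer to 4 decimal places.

0.0604

The likelihood of this draw under each hypothesis: P(data | box A) = (6/9) = 2/3; P(data | box B) = (4/8) = 1/2; P(data | box C) = (7/9) = 7/9; P(data | box D) = (1/8) = 1/8.
The prior-weighted likelihoods are 1/4 · 2/3 = 1/6, 1/4 · 1/2 = 1/8, 1/4 · 7/9 = 7/36, 1/4 · 1/8 = 1/32; summing to 149/288.
Therefore the posterior P(box D | data) = (1/32) / (149/288) = 9/149.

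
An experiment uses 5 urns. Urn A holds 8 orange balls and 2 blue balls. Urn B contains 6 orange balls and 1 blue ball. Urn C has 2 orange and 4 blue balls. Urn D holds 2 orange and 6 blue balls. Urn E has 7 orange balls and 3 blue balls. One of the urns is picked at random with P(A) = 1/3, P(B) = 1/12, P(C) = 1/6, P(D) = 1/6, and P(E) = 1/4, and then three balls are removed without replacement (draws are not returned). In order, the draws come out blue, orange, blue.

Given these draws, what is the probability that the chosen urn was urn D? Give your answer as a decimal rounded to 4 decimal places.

Compute the likelihood of the observed sequence for each case: P(data | urn A) = (2/10)(8/9)(1/8) = 0.022222; P(data | urn B) = (1/7)(6/6)(0/5) = 0; P(data | urn C) = (4/6)(2/5)(3/4) = 0.2; P(data | urn D) = (6/8)(2/7)(5/6) = 0.17857; P(data | urn E) = (3/10)(7/9)(2/8) = 0.058333.
The prior-weighted likelihoods are 1/3 · 0.022222 = 0.0074074, 1/12 · 0 = 0, 1/6 · 0.2 = 0.033333, 1/6 · 0.17857 = 0.029762, 1/4 · 0.058333 = 0.014583; with total 0.085086.
By Bayes' rule, P(urn D | data) = (0.029762) / (0.085086) = 0.34979.

0.3498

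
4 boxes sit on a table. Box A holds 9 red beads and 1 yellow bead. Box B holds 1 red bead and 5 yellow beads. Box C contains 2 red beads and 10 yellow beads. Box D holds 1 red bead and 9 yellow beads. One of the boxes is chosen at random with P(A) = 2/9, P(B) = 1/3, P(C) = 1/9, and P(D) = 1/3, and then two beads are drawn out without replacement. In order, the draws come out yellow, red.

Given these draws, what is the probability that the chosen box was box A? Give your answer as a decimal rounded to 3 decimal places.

0.174

For each hypothesis, P(data | H) works out to: P(data | box A) = (1/10)(9/9) = 1/10; P(data | box B) = (5/6)(1/5) = 1/6; P(data | box C) = (10/12)(2/11) = 5/33; P(data | box D) = (9/10)(1/9) = 1/10.
Weighting by the prior gives 2/9 · 1/10 = 1/45, 1/3 · 1/6 = 1/18, 1/9 · 5/33 = 5/297, 1/3 · 1/10 = 1/30; with total 38/297.
By Bayes' rule, P(box A | data) = (1/45) / (38/297) = 33/190.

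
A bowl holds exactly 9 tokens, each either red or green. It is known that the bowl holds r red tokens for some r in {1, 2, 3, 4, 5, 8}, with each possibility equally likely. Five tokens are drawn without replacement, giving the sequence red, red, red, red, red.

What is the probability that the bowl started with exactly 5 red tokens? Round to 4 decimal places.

Under each hypothesis, the probability of the observed sequence is: P(data | r = 1) = (1/9)(0/8) = 0; P(data | r = 2) = (2/9)(1/8)(0/7) = 0; P(data | r = 3) = (3/9)(2/8)(1/7)(0/6) = 0; P(data | r = 4) = (4/9)(3/8)(2/7)(1/6)(0/5) = 0; P(data | r = 5) = (5/9)(4/8)(3/7)(2/6)(1/5) = 1/126; P(data | r = 8) = (8/9)(7/8)(6/7)(5/6)(4/5) = 4/9.
The prior-weighted likelihoods are 1/6 · 0 = 0, 1/6 · 0 = 0, 1/6 · 0 = 0, 1/6 · 0 = 0, 1/6 · 1/126 = 1/756, 1/6 · 4/9 = 2/27; summing to 19/252.
By Bayes' rule, P(r = 5 | data) = (1/756) / (19/252) = 1/57.

0.0175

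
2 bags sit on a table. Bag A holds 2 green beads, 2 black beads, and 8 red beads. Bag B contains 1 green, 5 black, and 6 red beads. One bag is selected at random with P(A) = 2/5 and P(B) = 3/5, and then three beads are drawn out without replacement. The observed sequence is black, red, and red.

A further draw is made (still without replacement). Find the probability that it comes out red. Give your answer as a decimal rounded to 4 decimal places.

0.5183

The likelihood of the observed sequence under each hypothesis: P(data | bag A) = (2/12)(8/11)(7/10) = 0.084848; P(data | bag B) = (5/12)(6/11)(5/10) = 0.11364.
The prior-weighted likelihoods are 2/5 · 0.084848 = 0.033939, 3/5 · 0.11364 = 0.068182; with total 0.10212.
Dividing through by the total gives posterior P(bag A | data) = 0.33234, P(bag B | data) = 0.66766.
Averaging over the posterior, P(red next | data) = (2/3)(0.33234) + (4/9)(0.66766) = 0.5183.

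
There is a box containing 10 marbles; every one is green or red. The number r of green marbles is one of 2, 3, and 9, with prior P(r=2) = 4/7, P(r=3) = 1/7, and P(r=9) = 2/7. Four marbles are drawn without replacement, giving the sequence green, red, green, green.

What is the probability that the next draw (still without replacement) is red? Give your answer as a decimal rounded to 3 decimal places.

0.040

For each hypothesis, P(data | H) works out to: P(data | r = 2) = (2/10)(8/9)(1/8)(0/7) = 0; P(data | r = 3) = (3/10)(7/9)(2/8)(1/7) = 1/120; P(data | r = 9) = (9/10)(1/9)(8/8)(7/7) = 1/10.
Weighting by the prior gives 4/7 · 0 = 0, 1/7 · 1/120 = 1/840, 2/7 · 1/10 = 1/35; summing to 5/168.
Normalising, the posterior is P(r = 2 | data) = 0, P(r = 3 | data) = 1/25, P(r = 9 | data) = 24/25.
The predictive probability is P(red next | data) = (1)(1/25) + (0)(24/25) = 1/25.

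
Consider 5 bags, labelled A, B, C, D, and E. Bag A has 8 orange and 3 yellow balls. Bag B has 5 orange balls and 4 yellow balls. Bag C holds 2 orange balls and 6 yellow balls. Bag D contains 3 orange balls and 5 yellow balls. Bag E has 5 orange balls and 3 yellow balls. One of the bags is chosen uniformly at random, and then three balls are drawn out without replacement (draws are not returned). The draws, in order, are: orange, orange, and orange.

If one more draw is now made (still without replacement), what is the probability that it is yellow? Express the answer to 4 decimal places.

For each hypothesis, P(data | H) works out to: P(data | bag A) = (8/11)(7/10)(6/9) = 0.33939; P(data | bag B) = (5/9)(4/8)(3/7) = 0.11905; P(data | bag C) = (2/8)(1/7)(0/6) = 0; P(data | bag D) = (3/8)(2/7)(1/6) = 0.017857; P(data | bag E) = (5/8)(4/7)(3/6) = 0.17857.
Multiplying each by its prior: 1/5 · 0.33939 = 0.067879, 1/5 · 0.11905 = 0.02381, 1/5 · 0 = 0, 1/5 · 0.017857 = 0.0035714, 1/5 · 0.17857 = 0.035714; summing to 0.13097.
Normalising, the posterior is P(bag A | data) = 0.51826, P(bag B | data) = 0.18179, P(bag C | data) = 0, P(bag D | data) = 0.027268, P(bag E | data) = 0.27268.
Averaging over the posterior, P(yellow next | data) = (3/8)(0.51826) + (2/3)(0.18179) + (1)(0.027268) + (3/5)(0.27268) = 0.50642.

0.5064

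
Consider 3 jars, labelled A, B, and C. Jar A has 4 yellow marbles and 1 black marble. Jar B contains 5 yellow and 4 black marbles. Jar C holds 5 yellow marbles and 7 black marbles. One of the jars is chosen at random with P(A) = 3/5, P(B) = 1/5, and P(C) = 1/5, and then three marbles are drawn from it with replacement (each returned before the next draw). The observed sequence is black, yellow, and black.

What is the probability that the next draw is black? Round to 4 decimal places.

0.4336

Compute the likelihood of the observed sequence for each case: P(data | jar A) = (1/5)(4/5)(1/5) = 0.032; P(data | jar B) = (4/9)(5/9)(4/9) = 0.10974; P(data | jar C) = (7/12)(5/12)(7/12) = 0.14178.
Multiplying each by its prior: 3/5 · 0.032 = 0.0192, 1/5 · 0.10974 = 0.021948, 1/5 · 0.14178 = 0.028356; these sum to 0.069504.
Normalising, the posterior is P(jar A | data) = 0.27624, P(jar B | data) = 0.31578, P(jar C | data) = 0.40798.
The predictive probability is P(black next | data) = (1/5)(0.27624) + (4/9)(0.31578) + (7/12)(0.40798) = 0.43358.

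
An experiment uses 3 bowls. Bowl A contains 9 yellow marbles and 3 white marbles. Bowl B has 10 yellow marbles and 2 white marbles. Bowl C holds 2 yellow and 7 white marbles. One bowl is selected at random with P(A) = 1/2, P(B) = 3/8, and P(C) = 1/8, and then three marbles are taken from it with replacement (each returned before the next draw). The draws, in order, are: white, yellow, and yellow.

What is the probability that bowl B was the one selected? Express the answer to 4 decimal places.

0.3662

Under each hypothesis, the probability of the observed sequence is: P(data | bowl A) = (3/12)(9/12)(9/12) = 0.14062; P(data | bowl B) = (2/12)(10/12)(10/12) = 0.11574; P(data | bowl C) = (7/9)(2/9)(2/9) = 0.038409.
Multiplying each by its prior: 1/2 · 0.14062 = 0.070312, 3/8 · 0.11574 = 0.043403, 1/8 · 0.038409 = 0.0048011; these sum to 0.11852.
Therefore the posterior P(bowl B | data) = (0.043403) / (0.11852) = 0.36622.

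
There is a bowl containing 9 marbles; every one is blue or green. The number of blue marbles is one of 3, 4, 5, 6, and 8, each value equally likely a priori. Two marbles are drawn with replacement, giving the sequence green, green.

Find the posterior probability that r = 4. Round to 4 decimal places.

0.2874

Compute the likelihood of the observed sequence for each case: P(data | r = 3) = (6/9)(6/9) = 4/9; P(data | r = 4) = (5/9)(5/9) = 25/81; P(data | r = 5) = (4/9)(4/9) = 16/81; P(data | r = 6) = (3/9)(3/9) = 1/9; P(data | r = 8) = (1/9)(1/9) = 1/81.
The prior-weighted likelihoods are 1/5 · 4/9 = 4/45, 1/5 · 25/81 = 5/81, 1/5 · 16/81 = 16/405, 1/5 · 1/9 = 1/45, 1/5 · 1/81 = 1/405; with total 29/135.
So P(r = 4 | data) = (5/81) / (29/135) = 25/87.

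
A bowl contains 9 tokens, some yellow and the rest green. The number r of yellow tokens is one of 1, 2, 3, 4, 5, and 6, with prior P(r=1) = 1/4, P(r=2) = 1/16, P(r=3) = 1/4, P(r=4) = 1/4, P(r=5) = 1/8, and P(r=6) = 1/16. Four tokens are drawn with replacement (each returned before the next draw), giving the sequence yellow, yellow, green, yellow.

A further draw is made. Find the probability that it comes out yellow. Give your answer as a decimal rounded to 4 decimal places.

The likelihood of the observed sequence under each hypothesis: P(data | r = 1) = (1/9)(1/9)(8/9)(1/9) = 0.0012193; P(data | r = 2) = (2/9)(2/9)(7/9)(2/9) = 0.0085353; P(data | r = 3) = (3/9)(3/9)(6/9)(3/9) = 0.024691; P(data | r = 4) = (4/9)(4/9)(5/9)(4/9) = 0.048773; P(data | r = 5) = (5/9)(5/9)(4/9)(5/9) = 0.076208; P(data | r = 6) = (6/9)(6/9)(3/9)(6/9) = 0.098765.
Weighting by the prior gives 1/4 · 0.0012193 = 0.00030483, 1/16 · 0.0085353 = 0.00053346, 1/4 · 0.024691 = 0.0061728, 1/4 · 0.048773 = 0.012193, 1/8 · 0.076208 = 0.009526, 1/16 · 0.098765 = 0.0061728; summing to 0.034903.
The posterior is then P(r = 1 | data) = 0.0087336, P(r = 2 | data) = 0.015284, P(r = 3 | data) = 0.17686, P(r = 4 | data) = 0.34934, P(r = 5 | data) = 0.27293, P(r = 6 | data) = 0.17686.
So P(yellow next | data) = Σ P(yellow next | H) P(H | data) = (1/9)(0.0087336) + (2/9)(0.015284) + (1/3)(0.17686) + (4/9)(0.34934) + (5/9)(0.27293) + (2/3)(0.17686) = 0.48811.

0.4881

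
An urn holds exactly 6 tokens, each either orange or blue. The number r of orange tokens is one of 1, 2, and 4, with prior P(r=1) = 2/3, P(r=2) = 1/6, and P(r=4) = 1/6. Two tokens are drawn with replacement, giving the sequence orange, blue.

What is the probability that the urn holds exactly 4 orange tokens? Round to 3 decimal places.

0.222

Under each hypothesis, the probability of the observed sequence is: P(data | r = 1) = (1/6)(5/6) = 5/36; P(data | r = 2) = (2/6)(4/6) = 2/9; P(data | r = 4) = (4/6)(2/6) = 2/9.
The prior-weighted likelihoods are 2/3 · 5/36 = 5/54, 1/6 · 2/9 = 1/27, 1/6 · 2/9 = 1/27; summing to 1/6.
Therefore the posterior P(r = 4 | data) = (1/27) / (1/6) = 2/9.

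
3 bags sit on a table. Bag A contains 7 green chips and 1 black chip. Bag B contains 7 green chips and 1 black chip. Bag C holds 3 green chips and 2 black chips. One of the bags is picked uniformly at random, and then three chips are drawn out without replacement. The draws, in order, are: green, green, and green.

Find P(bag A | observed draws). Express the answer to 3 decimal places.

Compute the likelihood of the observed sequence for each case: P(data | bag A) = (7/8)(6/7)(5/6) = 5/8; P(data | bag B) = (7/8)(6/7)(5/6) = 5/8; P(data | bag C) = (3/5)(2/4)(1/3) = 1/10.
The prior-weighted likelihoods are 1/3 · 5/8 = 5/24, 1/3 · 5/8 = 5/24, 1/3 · 1/10 = 1/30; these sum to 9/20.
So P(bag A | data) = (5/24) / (9/20) = 25/54.

0.463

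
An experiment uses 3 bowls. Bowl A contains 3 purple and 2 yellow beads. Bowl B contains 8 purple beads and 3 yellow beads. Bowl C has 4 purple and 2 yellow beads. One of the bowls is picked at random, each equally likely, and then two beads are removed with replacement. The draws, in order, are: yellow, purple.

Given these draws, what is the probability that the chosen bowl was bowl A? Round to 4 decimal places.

0.3633

Compute the likelihood of the observed sequence for each case: P(data | bowl A) = (2/5)(3/5) = 0.24; P(data | bowl B) = (3/11)(8/11) = 0.19835; P(data | bowl C) = (2/6)(4/6) = 0.22222.
Weighting by the prior gives 1/3 · 0.24 = 0.08, 1/3 · 0.19835 = 0.066116, 1/3 · 0.22222 = 0.074074; these sum to 0.22019.
So P(bowl A | data) = (0.08) / (0.22019) = 0.36332.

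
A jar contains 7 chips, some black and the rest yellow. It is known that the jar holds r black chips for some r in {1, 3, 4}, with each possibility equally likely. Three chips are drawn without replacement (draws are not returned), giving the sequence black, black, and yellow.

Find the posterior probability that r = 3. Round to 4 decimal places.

0.4000

For each hypothesis, P(data | H) works out to: P(data | r = 1) = (1/7)(0/6) = 0; P(data | r = 3) = (3/7)(2/6)(4/5) = 4/35; P(data | r = 4) = (4/7)(3/6)(3/5) = 6/35.
Weighting by the prior gives 1/3 · 0 = 0, 1/3 · 4/35 = 4/105, 1/3 · 6/35 = 2/35; with total 2/21.
Hence P(r = 3 | data) = (4/105) / (2/21) = 2/5.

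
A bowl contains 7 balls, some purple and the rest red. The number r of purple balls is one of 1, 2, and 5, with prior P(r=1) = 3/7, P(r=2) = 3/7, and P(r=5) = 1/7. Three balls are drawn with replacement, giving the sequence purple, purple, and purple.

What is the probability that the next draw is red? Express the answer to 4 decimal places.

Under each hypothesis, the probability of the observed sequence is: P(data | r = 1) = (1/7)(1/7)(1/7) = 0.0029155; P(data | r = 2) = (2/7)(2/7)(2/7) = 0.023324; P(data | r = 5) = (5/7)(5/7)(5/7) = 0.36443.
The prior-weighted likelihoods are 3/7 · 0.0029155 = 0.0012495, 3/7 · 0.023324 = 0.0099958, 1/7 · 0.36443 = 0.052062; summing to 0.063307.
Dividing through by the total gives posterior P(r = 1 | data) = 0.019737, P(r = 2 | data) = 0.15789, P(r = 5 | data) = 0.82237.
The predictive probability is P(red next | data) = (6/7)(0.019737) + (5/7)(0.15789) + (2/7)(0.82237) = 0.36466.

0.3647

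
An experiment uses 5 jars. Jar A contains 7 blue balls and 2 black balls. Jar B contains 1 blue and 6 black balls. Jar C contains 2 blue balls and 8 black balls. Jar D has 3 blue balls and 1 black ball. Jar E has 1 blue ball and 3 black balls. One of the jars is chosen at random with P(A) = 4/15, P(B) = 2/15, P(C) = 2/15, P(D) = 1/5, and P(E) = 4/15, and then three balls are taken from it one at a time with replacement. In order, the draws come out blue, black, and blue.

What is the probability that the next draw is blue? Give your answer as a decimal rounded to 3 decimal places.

0.641

Under each hypothesis, the probability of the observed sequence is: P(data | jar A) = (7/9)(2/9)(7/9) = 0.13443; P(data | jar B) = (1/7)(6/7)(1/7) = 0.017493; P(data | jar C) = (2/10)(8/10)(2/10) = 0.032; P(data | jar D) = (3/4)(1/4)(3/4) = 0.14062; P(data | jar E) = (1/4)(3/4)(1/4) = 0.046875.
The prior-weighted likelihoods are 4/15 · 0.13443 = 0.035848, 2/15 · 0.017493 = 0.0023324, 2/15 · 0.032 = 0.0042667, 1/5 · 0.14062 = 0.028125, 4/15 · 0.046875 = 0.0125; with total 0.083072.
Dividing through by the total gives posterior P(jar A | data) = 0.43153, P(jar B | data) = 0.028076, P(jar C | data) = 0.051361, P(jar D | data) = 0.33856, P(jar E | data) = 0.15047.
So P(blue next | data) = Σ P(blue next | H) P(H | data) = (7/9)(0.43153) + (1/7)(0.028076) + (1/5)(0.051361) + (3/4)(0.33856) + (1/4)(0.15047) = 0.64146.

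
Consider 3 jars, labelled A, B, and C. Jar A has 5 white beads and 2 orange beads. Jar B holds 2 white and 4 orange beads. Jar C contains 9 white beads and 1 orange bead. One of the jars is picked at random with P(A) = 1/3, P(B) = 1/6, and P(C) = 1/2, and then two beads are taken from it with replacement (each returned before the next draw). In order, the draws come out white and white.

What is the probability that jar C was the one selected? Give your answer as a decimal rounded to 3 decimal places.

0.682

For each hypothesis, P(data | H) works out to: P(data | jar A) = (5/7)(5/7) = 0.5102; P(data | jar B) = (2/6)(2/6) = 0.11111; P(data | jar C) = (9/10)(9/10) = 0.81.
Multiplying each by its prior: 1/3 · 0.5102 = 0.17007, 1/6 · 0.11111 = 0.018519, 1/2 · 0.81 = 0.405; these sum to 0.59359.
Therefore the posterior P(jar C | data) = (0.405) / (0.59359) = 0.68229.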